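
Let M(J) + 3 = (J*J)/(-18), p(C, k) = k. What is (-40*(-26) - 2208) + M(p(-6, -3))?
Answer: -2343/2 ≈ -1171.5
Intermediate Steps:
M(J) = -3 - J²/18 (M(J) = -3 + (J*J)/(-18) = -3 + J²*(-1/18) = -3 - J²/18)
(-40*(-26) - 2208) + M(p(-6, -3)) = (-40*(-26) - 2208) + (-3 - 1/18*(-3)²) = (1040 - 2208) + (-3 - 1/18*9) = -1168 + (-3 - ½) = -1168 - 7/2 = -2343/2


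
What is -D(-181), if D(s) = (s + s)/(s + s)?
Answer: -1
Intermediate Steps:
D(s) = 1 (D(s) = (2*s)/((2*s)) = (2*s)*(1/(2*s)) = 1)
-D(-181) = -1*1 = -1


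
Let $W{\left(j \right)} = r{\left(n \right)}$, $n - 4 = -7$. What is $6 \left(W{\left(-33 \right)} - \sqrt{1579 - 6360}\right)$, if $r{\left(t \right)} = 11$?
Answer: $66 - 6 i \sqrt{4781} \approx 66.0 - 414.87 i$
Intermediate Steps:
$n = -3$ ($n = 4 - 7 = -3$)
$W{\left(j \right)} = 11$
$6 \left(W{\left(-33 \right)} - \sqrt{1579 - 6360}\right) = 6 \left(11 - \sqrt{1579 - 6360}\right) = 6 \left(11 - \sqrt{-4781}\right) = 6 \left(11 - i \sqrt{4781}\right) = 66 - 6 i \sqrt{4781}$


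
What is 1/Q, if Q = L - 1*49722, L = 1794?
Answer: -1/47928 ≈ -2.0865e-5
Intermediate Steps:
Q = -47928 (Q = 1794 - 1*49722 = 1794 - 49722 = -47928)
1/Q = 1/(-47928) = -1/47928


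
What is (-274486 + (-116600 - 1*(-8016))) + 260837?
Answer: -122233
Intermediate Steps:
(-274486 + (-116600 - 1*(-8016))) + 260837 = (-274486 + (-116600 + 8016)) + 260837 = (-274486 - 108584) + 260837 = -383070 + 260837 = -122233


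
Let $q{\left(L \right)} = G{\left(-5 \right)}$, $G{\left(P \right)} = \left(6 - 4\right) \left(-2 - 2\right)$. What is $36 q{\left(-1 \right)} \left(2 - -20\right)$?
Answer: $-6336$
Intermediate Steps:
$G{\left(P \right)} = -8$ ($G{\left(P \right)} = 2 \left(-4\right) = -8$)
$q{\left(L \right)} = -8$
$36 q{\left(-1 \right)} \left(2 - -20\right) = 36 \left(-8\right) \left(2 - -20\right) = - 288 \left(2 + 20\right) = \left(-288\right) 22 = -6336$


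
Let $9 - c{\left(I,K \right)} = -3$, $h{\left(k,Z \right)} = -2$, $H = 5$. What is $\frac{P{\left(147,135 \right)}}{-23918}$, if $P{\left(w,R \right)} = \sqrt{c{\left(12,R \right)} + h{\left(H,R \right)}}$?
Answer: $- \frac{\sqrt{10}}{23918} \approx -0.00013221$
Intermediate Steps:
$c{\left(I,K \right)} = 12$ ($c{\left(I,K \right)} = 9 - -3 = 9 + 3 = 12$)
$P{\left(w,R \right)} = \sqrt{10}$ ($P{\left(w,R \right)} = \sqrt{12 - 2} = \sqrt{10}$)
$\frac{P{\left(147,135 \right)}}{-23918} = \frac{\sqrt{10}}{-23918} = \sqrt{10} \left(- \frac{1}{23918}\right) = - \frac{\sqrt{10}}{23918}$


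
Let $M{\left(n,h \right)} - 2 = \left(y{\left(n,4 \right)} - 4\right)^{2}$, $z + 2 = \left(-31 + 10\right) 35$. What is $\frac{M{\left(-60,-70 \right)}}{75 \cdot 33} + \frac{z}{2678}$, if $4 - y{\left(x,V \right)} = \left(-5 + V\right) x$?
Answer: $\frac{7822081}{6628050} \approx 1.1801$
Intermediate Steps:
$y{\left(x,V \right)} = 4 - x \left(-5 + V\right)$ ($y{\left(x,V \right)} = 4 - \left(-5 + V\right) x = 4 - x \left(-5 + V\right)$)
$z = -737$ ($z = -2 + \left(-31 + 10\right) 35 = -2 - 735 = -737$)
$M{\left(n,h \right)} = 2 + n^{2}$ ($M{\left(n,h \right)} = 2 + \left(\left(4 + 5 n - 4 n\right) - 4\right)^{2} = 2 + \left(\left(4 + n\right) - 4\right)^{2} = 2 + n^{2}$)
$\frac{M{\left(-60,-70 \right)}}{75 \cdot 33} + \frac{z}{2678} = \frac{2 + \left(-60\right)^{2}}{75 \cdot 33} - \frac{737}{2678} = \frac{2 + 3600}{2475} - \frac{737}{2678} = 3602 \cdot \frac{1}{2475} - \frac{737}{2678} = \frac{3602}{2475} - \frac{737}{2678} = \frac{7822081}{6628050}$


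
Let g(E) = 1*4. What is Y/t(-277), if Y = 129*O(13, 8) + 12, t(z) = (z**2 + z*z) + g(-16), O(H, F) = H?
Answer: 563/51154 ≈ 0.011006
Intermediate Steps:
g(E) = 4
t(z) = 4 + 2*z**2 (t(z) = (z**2 + z*z) + 4 = (z**2 + z**2) + 4 = 2*z**2 + 4 = 4 + 2*z**2)
Y = 1689 (Y = 129*13 + 12 = 1677 + 12 = 1689)
Y/t(-277) = 1689/(4 + 2*(-277)**2) = 1689/(4 + 2*76729) = 1689/(4 + 153458) = 1689/153462 = 1689*(1/153462) = 563/51154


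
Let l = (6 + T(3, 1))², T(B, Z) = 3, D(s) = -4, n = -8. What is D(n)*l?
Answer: -324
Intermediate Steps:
l = 81 (l = (6 + 3)² = 9² = 81)
D(n)*l = -4*81 = -324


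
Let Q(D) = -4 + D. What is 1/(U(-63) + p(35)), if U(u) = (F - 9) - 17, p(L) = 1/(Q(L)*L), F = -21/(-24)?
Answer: -8680/218077 ≈ -0.039802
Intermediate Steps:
F = 7/8 (F = -21*(-1/24) = 7/8 ≈ 0.87500)
p(L) = 1/(L*(-4 + L)) (p(L) = 1/((-4 + L)*L) = 1/(L*(-4 + L)))
U(u) = -201/8 (U(u) = (7/8 - 9) - 17 = -65/8 - 17 = -201/8)
1/(U(-63) + p(35)) = 1/(-201/8 + 1/(35*(-4 + 35))) = 1/(-201/8 + (1/35)/31) = 1/(-201/8 + (1/35)*(1/31)) = 1/(-201/8 + 1/1085) = 1/(-218077/8680) = -8680/218077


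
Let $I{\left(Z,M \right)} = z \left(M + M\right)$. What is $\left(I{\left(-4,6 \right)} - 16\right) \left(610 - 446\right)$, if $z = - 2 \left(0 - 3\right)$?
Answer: $9184$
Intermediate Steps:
$z = 6$ ($z = \left(-2\right) \left(-3\right) = 6$)
$I{\left(Z,M \right)} = 12 M$ ($I{\left(Z,M \right)} = 6 \left(M + M\right) = 6 \cdot 2 M = 12 M$)
$\left(I{\left(-4,6 \right)} - 16\right) \left(610 - 446\right) = \left(12 \cdot 6 - 16\right) \left(610 - 446\right) = \left(72 - 16\right) \left(610 - 446\right) = 56 \cdot 164 = 9184$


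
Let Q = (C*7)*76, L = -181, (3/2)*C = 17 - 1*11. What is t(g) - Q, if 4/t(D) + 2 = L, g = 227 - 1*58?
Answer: -389428/183 ≈ -2128.0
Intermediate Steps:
C = 4 (C = 2*(17 - 1*11)/3 = 2*(17 - 11)/3 = (⅔)*6 = 4)
g = 169 (g = 227 - 58 = 169)
t(D) = -4/183 (t(D) = 4/(-2 - 181) = 4/(-183) = 4*(-1/183) = -4/183)
Q = 2128 (Q = (4*7)*76 = 28*76 = 2128)
t(g) - Q = -4/183 - 1*2128 = -4/183 - 2128 = -389428/183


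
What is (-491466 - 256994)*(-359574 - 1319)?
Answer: 270113974780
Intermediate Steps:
(-491466 - 256994)*(-359574 - 1319) = -748460*(-360893) = 270113974780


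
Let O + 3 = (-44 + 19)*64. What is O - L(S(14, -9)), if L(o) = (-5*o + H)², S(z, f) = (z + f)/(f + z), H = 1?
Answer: -1619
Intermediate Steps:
S(z, f) = 1 (S(z, f) = (f + z)/(f + z) = 1)
L(o) = (1 - 5*o)² (L(o) = (-5*o + 1)² = (1 - 5*o)²)
O = -1603 (O = -3 + (-44 + 19)*64 = -3 - 25*64 = -3 - 1600 = -1603)
O - L(S(14, -9)) = -1603 - (-1 + 5*1)² = -1603 - (-1 + 5)² = -1603 - 1*4² = -1603 - 1*16 = -1603 - 16 = -1619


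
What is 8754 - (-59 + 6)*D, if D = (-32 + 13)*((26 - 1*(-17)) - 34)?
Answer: -309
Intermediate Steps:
D = -171 (D = -19*((26 + 17) - 34) = -19*(43 - 34) = -19*9 = -171)
8754 - (-59 + 6)*D = 8754 - (-59 + 6)*(-171) = 8754 - (-53)*(-171) = 8754 - 1*9063 = 8754 - 9063 = -309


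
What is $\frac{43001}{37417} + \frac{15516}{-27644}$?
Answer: $\frac{152039368}{258588887} \approx 0.58796$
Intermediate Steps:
$\frac{43001}{37417} + \frac{15516}{-27644} = 43001 \cdot \frac{1}{37417} + 15516 \left(- \frac{1}{27644}\right) = \frac{43001}{37417} - \frac{3879}{6911} = \frac{152039368}{258588887}$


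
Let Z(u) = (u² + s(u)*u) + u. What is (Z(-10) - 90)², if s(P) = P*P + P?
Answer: 810000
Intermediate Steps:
s(P) = P + P² (s(P) = P² + P = P + P²)
Z(u) = u + u² + u²*(1 + u) (Z(u) = (u² + (u*(1 + u))*u) + u = (u² + u²*(1 + u)) + u = u + u² + u²*(1 + u))
(Z(-10) - 90)² = (-10*(1 - 10 - 10*(1 - 10)) - 90)² = (-10*(1 - 10 - 10*(-9)) - 90)² = (-10*(1 - 10 + 90) - 90)² = (-10*81 - 90)² = (-810 - 90)² = (-900)² = 810000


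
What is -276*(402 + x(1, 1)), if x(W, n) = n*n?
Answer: -111228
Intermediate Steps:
x(W, n) = n**2
-276*(402 + x(1, 1)) = -276*(402 + 1**2) = -276*(402 + 1) = -276*403 = -111228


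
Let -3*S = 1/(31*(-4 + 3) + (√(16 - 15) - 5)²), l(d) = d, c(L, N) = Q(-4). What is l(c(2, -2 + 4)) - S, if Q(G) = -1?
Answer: -46/45 ≈ -1.0222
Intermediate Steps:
c(L, N) = -1
S = 1/45 (S = -1/(3*(31*(-4 + 3) + (√(16 - 15) - 5)²)) = -1/(3*(31*(-1) + (√1 - 5)²)) = -1/(3*(-31 + (1 - 5)²)) = -1/(3*(-31 + (-4)²)) = -1/(3*(-31 + 16)) = -⅓/(-15) = -⅓*(-1/15) = 1/45 ≈ 0.022222)
l(c(2, -2 + 4)) - S = -1 - 1*1/45 = -1 - 1/45 = -46/45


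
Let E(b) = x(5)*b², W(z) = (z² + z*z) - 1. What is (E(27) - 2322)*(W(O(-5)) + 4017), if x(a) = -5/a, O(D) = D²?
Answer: -16066566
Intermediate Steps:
W(z) = -1 + 2*z² (W(z) = (z² + z²) - 1 = 2*z² - 1 = -1 + 2*z²)
E(b) = -b² (E(b) = (-5/5)*b² = (-5*⅕)*b² = -b²)
(E(27) - 2322)*(W(O(-5)) + 4017) = (-1*27² - 2322)*((-1 + 2*((-5)²)²) + 4017) = (-1*729 - 2322)*((-1 + 2*25²) + 4017) = (-729 - 2322)*((-1 + 2*625) + 4017) = -3051*((-1 + 1250) + 4017) = -3051*(1249 + 4017) = -3051*5266 = -16066566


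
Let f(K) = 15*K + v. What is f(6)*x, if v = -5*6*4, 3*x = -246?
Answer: 2460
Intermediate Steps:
x = -82 (x = (1/3)*(-246) = -82)
v = -120 (v = -30*4 = -120)
f(K) = -120 + 15*K (f(K) = 15*K - 120 = -120 + 15*K)
f(6)*x = (-120 + 15*6)*(-82) = (-120 + 90)*(-82) = -30*(-82) = 2460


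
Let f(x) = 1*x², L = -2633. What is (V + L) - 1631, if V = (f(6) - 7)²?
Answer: -3423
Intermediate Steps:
f(x) = x²
V = 841 (V = (6² - 7)² = (36 - 7)² = 29² = 841)
(V + L) - 1631 = (841 - 2633) - 1631 = -1792 - 1631 = -3423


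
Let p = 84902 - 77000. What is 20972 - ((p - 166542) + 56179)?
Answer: 123433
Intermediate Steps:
p = 7902
20972 - ((p - 166542) + 56179) = 20972 - ((7902 - 166542) + 56179) = 20972 - (-158640 + 56179) = 20972 - 1*(-102461) = 20972 + 102461 = 123433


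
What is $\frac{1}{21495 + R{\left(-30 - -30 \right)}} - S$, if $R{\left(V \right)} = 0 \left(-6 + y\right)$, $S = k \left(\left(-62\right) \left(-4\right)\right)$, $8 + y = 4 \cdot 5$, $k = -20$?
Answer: $\frac{106615201}{21495} \approx 4960.0$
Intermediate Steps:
$y = 12$ ($y = -8 + 4 \cdot 5 = -8 + 20 = 12$)
$S = -4960$ ($S = - 20 \left(\left(-62\right) \left(-4\right)\right) = \left(-20\right) 248 = -4960$)
$R{\left(V \right)} = 0$ ($R{\left(V \right)} = 0 \left(-6 + 12\right) = 0 \cdot 6 = 0$)
$\frac{1}{21495 + R{\left(-30 - -30 \right)}} - S = \frac{1}{21495 + 0} - -4960 = \frac{1}{21495} + 4960 = \frac{106615201}{21495}$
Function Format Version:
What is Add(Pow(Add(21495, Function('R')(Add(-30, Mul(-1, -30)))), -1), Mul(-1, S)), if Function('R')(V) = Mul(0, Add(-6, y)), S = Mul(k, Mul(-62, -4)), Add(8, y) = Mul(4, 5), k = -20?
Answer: Rational(106615201, 21495) ≈ 4960.0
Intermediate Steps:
y = 12 (y = Add(-8, Mul(4, 5)) = Add(-8, 20) = 12)
S = -4960 (S = Mul(-20, Mul(-62, -4)) = Mul(-20, 248) = -4960)
Function('R')(V) = 0 (Function('R')(V) = Mul(0, Add(-6, 12)) = Mul(0, 6) = 0)
Add(Pow(Add(21495, Function('R')(Add(-30, Mul(-1, -30)))), -1), Mul(-1, S)) = Add(Pow(Add(21495, 0), -1), Mul(-1, -4960)) = Add(Pow(21495, -1), 4960) = Add(Rational(1, 21495), 4960) = Rational(106615201, 21495)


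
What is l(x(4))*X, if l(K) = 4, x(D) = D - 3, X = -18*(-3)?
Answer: 216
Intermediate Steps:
X = 54
x(D) = -3 + D
l(x(4))*X = 4*54 = 216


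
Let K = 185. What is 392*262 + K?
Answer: 102889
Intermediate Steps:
392*262 + K = 392*262 + 185 = 102704 + 185 = 102889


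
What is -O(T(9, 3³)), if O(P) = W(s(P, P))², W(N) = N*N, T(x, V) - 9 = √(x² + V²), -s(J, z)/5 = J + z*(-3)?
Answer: -10563210000 - 2886840000*√10 ≈ -1.9692e+10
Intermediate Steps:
s(J, z) = -5*J + 15*z (s(J, z) = -5*(J + z*(-3)) = -5*(J - 3*z) = -5*J + 15*z)
T(x, V) = 9 + √(V² + x²) (T(x, V) = 9 + √(x² + V²) = 9 + √(V² + x²))
W(N) = N²
O(P) = 10000*P⁴ (O(P) = ((-5*P + 15*P)²)² = ((10*P)²)² = (100*P²)² = 10000*P⁴)
-O(T(9, 3³)) = -10000*(9 + √((3³)² + 9²))⁴ = -10000*(9 + √(27² + 81))⁴ = -10000*(9 + √(729 + 81))⁴ = -10000*(9 + √810)⁴ = -10000*(9 + 9*√10)⁴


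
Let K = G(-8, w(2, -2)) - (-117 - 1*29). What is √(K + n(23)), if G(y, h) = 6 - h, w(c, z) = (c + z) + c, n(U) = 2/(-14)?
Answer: √7343/7 ≈ 12.242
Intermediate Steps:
n(U) = -⅐ (n(U) = 2*(-1/14) = -⅐)
w(c, z) = z + 2*c
K = 150 (K = (6 - (-2 + 2*2)) - (-117 - 1*29) = (6 - (-2 + 4)) - (-117 - 29) = (6 - 1*2) - 1*(-146) = (6 - 2) + 146 = 4 + 146 = 150)
√(K + n(23)) = √(150 - ⅐) = √(1049/7) = √7343/7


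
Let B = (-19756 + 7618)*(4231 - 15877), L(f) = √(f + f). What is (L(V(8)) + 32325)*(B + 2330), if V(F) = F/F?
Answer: 4569509776350 + 141361478*√2 ≈ 4.5697e+12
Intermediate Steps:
V(F) = 1
L(f) = √2*√f (L(f) = √(2*f) = √2*√f)
B = 141359148 (B = -12138*(-11646) = 141359148)
(L(V(8)) + 32325)*(B + 2330) = (√2*√1 + 32325)*(141359148 + 2330) = (√2*1 + 32325)*141361478 = (√2 + 32325)*141361478 = (32325 + √2)*141361478 = 4569509776350 + 141361478*√2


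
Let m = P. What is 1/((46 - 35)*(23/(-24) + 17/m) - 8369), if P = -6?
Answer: -24/201857 ≈ -0.00011890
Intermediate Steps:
m = -6
1/((46 - 35)*(23/(-24) + 17/m) - 8369) = 1/((46 - 35)*(23/(-24) + 17/(-6)) - 8369) = 1/(11*(23*(-1/24) + 17*(-⅙)) - 8369) = 1/(11*(-23/24 - 17/6) - 8369) = 1/(11*(-91/24) - 8369) = 1/(-1001/24 - 8369) = 1/(-201857/24) = -24/201857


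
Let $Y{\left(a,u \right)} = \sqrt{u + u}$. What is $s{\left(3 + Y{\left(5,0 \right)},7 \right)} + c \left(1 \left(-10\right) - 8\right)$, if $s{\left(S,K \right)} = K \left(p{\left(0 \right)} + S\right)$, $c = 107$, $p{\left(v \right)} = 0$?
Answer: $-1905$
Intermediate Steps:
$Y{\left(a,u \right)} = \sqrt{2} \sqrt{u}$ ($Y{\left(a,u \right)} = \sqrt{2 u} = \sqrt{2} \sqrt{u}$)
$s{\left(S,K \right)} = K S$ ($s{\left(S,K \right)} = K \left(0 + S\right) = K S$)
$s{\left(3 + Y{\left(5,0 \right)},7 \right)} + c \left(1 \left(-10\right) - 8\right) = 7 \left(3 + \sqrt{2} \sqrt{0}\right) + 107 \left(1 \left(-10\right) - 8\right) = 7 \left(3 + \sqrt{2} \cdot 0\right) + 107 \left(-10 - 8\right) = 7 \left(3 + 0\right) + 107 \left(-18\right) = 7 \cdot 3 - 1926 = 21 - 1926 = -1905$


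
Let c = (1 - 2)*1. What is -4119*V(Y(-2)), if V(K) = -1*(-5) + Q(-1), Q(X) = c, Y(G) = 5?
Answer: -16476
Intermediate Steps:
c = -1 (c = -1*1 = -1)
Q(X) = -1
V(K) = 4 (V(K) = -1*(-5) - 1 = 5 - 1 = 4)
-4119*V(Y(-2)) = -4119*4 = -16476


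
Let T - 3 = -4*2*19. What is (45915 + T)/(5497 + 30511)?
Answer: 3269/2572 ≈ 1.2710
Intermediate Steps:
T = -149 (T = 3 - 4*2*19 = 3 - 8*19 = 3 - 152 = -149)
(45915 + T)/(5497 + 30511) = (45915 - 149)/(5497 + 30511) = 45766/36008 = 45766*(1/36008) = 3269/2572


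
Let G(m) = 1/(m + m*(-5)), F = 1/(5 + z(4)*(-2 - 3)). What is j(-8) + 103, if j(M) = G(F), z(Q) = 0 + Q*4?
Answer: 487/4 ≈ 121.75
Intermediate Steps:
z(Q) = 4*Q (z(Q) = 0 + 4*Q = 4*Q)
F = -1/75 (F = 1/(5 + (4*4)*(-2 - 3)) = 1/(5 + 16*(-5)) = 1/(5 - 80) = 1/(-75) = -1/75 ≈ -0.013333)
G(m) = -1/(4*m) (G(m) = 1/(m - 5*m) = 1/(-4*m) = -1/(4*m))
j(M) = 75/4 (j(M) = -1/(4*(-1/75)) = -1/4*(-75) = 75/4)
j(-8) + 103 = 75/4 + 103 = 487/4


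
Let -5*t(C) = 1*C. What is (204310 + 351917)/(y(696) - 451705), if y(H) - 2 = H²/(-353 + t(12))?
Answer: -988415379/805098311 ≈ -1.2277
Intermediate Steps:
t(C) = -C/5
y(H) = 2 - 5*H²/1777 (y(H) = 2 + H²/(-353 - ⅕*12) = 2 + H²/(-353 - 12/5) = 2 + H²/(-1777/5) = 2 - 5*H²/1777)
(204310 + 351917)/(y(696) - 451705) = (204310 + 351917)/((2 - 5/1777*696²) - 451705) = 556227/((2 - 5/1777*484416) - 451705) = 556227/((2 - 2422080/1777) - 451705) = 556227/(-2418526/1777 - 451705) = 556227/(-805098311/1777) = 556227*(-1777/805098311) = -988415379/805098311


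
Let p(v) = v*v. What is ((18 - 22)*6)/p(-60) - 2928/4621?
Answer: -443821/693150 ≈ -0.64030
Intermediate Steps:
p(v) = v²
((18 - 22)*6)/p(-60) - 2928/4621 = ((18 - 22)*6)/((-60)²) - 2928/4621 = -4*6/3600 - 2928*1/4621 = -24*1/3600 - 2928/4621 = -1/150 - 2928/4621 = -443821/693150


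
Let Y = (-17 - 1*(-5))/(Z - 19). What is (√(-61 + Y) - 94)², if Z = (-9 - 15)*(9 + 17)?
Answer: (60442 - I*√25212673)²/413449 ≈ 8775.0 - 1468.1*I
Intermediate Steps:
Z = -624 (Z = -24*26 = -624)
Y = 12/643 (Y = (-17 - 1*(-5))/(-624 - 19) = (-17 + 5)/(-643) = -12*(-1/643) = 12/643 ≈ 0.018663)
(√(-61 + Y) - 94)² = (√(-61 + 12/643) - 94)² = (√(-39211/643) - 94)² = (I*√25212673/643 - 94)² = (-94 + I*√25212673/643)²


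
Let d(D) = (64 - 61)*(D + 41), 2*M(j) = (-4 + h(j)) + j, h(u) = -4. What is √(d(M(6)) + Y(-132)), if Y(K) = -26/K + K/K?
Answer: √527934/66 ≈ 11.009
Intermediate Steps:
Y(K) = 1 - 26/K (Y(K) = -26/K + 1 = 1 - 26/K)
M(j) = -4 + j/2 (M(j) = ((-4 - 4) + j)/2 = (-8 + j)/2 = -4 + j/2)
d(D) = 123 + 3*D (d(D) = 3*(41 + D) = 123 + 3*D)
√(d(M(6)) + Y(-132)) = √((123 + 3*(-4 + (½)*6)) + (-26 - 132)/(-132)) = √((123 + 3*(-4 + 3)) - 1/132*(-158)) = √((123 + 3*(-1)) + 79/66) = √((123 - 3) + 79/66) = √(120 + 79/66) = √(7999/66) = √527934/66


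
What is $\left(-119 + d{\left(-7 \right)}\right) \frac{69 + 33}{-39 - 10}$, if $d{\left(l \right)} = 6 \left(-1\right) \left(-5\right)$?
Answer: $\frac{9078}{49} \approx 185.27$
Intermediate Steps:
$d{\left(l \right)} = 30$ ($d{\left(l \right)} = \left(-6\right) \left(-5\right) = 30$)
$\left(-119 + d{\left(-7 \right)}\right) \frac{69 + 33}{-39 - 10} = \left(-119 + 30\right) \frac{69 + 33}{-39 - 10} = - 89 \frac{102}{-49} = - 89 \cdot 102 \left(- \frac{1}{49}\right) = \left(-89\right) \left(- \frac{102}{49}\right) = \frac{9078}{49}$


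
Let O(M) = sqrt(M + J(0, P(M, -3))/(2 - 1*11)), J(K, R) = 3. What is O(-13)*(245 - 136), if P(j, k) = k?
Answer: 218*I*sqrt(30)/3 ≈ 398.01*I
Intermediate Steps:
O(M) = sqrt(-1/3 + M) (O(M) = sqrt(M + 3/(2 - 1*11)) = sqrt(M + 3/(2 - 11)) = sqrt(M + 3/(-9)) = sqrt(M + 3*(-1/9)) = sqrt(M - 1/3) = sqrt(-1/3 + M))
O(-13)*(245 - 136) = (sqrt(-3 + 9*(-13))/3)*(245 - 136) = (sqrt(-3 - 117)/3)*109 = (sqrt(-120)/3)*109 = ((2*I*sqrt(30))/3)*109 = (2*I*sqrt(30)/3)*109 = 218*I*sqrt(30)/3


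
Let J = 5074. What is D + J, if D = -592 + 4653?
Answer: 9135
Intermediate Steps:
D = 4061
D + J = 4061 + 5074 = 9135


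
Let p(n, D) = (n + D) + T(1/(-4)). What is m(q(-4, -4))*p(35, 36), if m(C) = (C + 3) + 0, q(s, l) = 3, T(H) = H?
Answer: 849/2 ≈ 424.50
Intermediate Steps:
p(n, D) = -1/4 + D + n (p(n, D) = (n + D) + 1/(-4) = (D + n) - 1/4 = -1/4 + D + n)
m(C) = 3 + C (m(C) = (3 + C) + 0 = 3 + C)
m(q(-4, -4))*p(35, 36) = (3 + 3)*(-1/4 + 36 + 35) = 6*(283/4) = 849/2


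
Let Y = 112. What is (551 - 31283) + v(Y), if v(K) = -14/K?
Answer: -245857/8 ≈ -30732.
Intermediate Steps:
(551 - 31283) + v(Y) = (551 - 31283) - 14/112 = -30732 - 14*1/112 = -30732 - 1/8 = -245857/8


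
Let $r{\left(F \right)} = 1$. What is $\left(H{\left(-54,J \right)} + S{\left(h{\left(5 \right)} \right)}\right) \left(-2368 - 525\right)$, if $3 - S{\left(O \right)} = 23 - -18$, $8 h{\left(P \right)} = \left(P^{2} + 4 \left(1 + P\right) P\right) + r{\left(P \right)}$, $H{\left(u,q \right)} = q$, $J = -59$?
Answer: $280621$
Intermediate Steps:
$h{\left(P \right)} = \frac{1}{8} + \frac{P^{2}}{8} + \frac{P \left(4 + 4 P\right)}{8}$ ($h{\left(P \right)} = \frac{\left(P^{2} + 4 \left(1 + P\right) P\right) + 1}{8} = \frac{\left(P^{2} + \left(4 + 4 P\right) P\right) + 1}{8} = \frac{\left(P^{2} + P \left(4 + 4 P\right)\right) + 1}{8} = \frac{1 + P^{2} + P \left(4 + 4 P\right)}{8} = \frac{1}{8} + \frac{P^{2}}{8} + \frac{P \left(4 + 4 P\right)}{8}$)
$S{\left(O \right)} = -38$ ($S{\left(O \right)} = 3 - \left(23 - -18\right) = 3 - \left(23 + 18\right) = 3 - 41 = -38$)
$\left(H{\left(-54,J \right)} + S{\left(h{\left(5 \right)} \right)}\right) \left(-2368 - 525\right) = \left(-59 - 38\right) \left(-2368 - 525\right) = \left(-97\right) \left(-2893\right) = 280621$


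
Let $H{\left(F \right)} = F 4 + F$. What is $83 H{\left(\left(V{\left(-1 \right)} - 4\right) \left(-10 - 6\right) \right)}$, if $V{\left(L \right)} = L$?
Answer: $33200$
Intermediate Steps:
$H{\left(F \right)} = 5 F$ ($H{\left(F \right)} = 4 F + F = 5 F$)
$83 H{\left(\left(V{\left(-1 \right)} - 4\right) \left(-10 - 6\right) \right)} = 83 \cdot 5 \left(-1 - 4\right) \left(-10 - 6\right) = 83 \cdot 5 \left(\left(-5\right) \left(-16\right)\right) = 83 \cdot 5 \cdot 80 = 83 \cdot 400 = 33200$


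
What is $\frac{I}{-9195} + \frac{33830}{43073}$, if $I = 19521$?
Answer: $- \frac{176587061}{132018745} \approx -1.3376$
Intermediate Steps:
$\frac{I}{-9195} + \frac{33830}{43073} = \frac{19521}{-9195} + \frac{33830}{43073} = 19521 \left(- \frac{1}{9195}\right) + 33830 \cdot \frac{1}{43073} = - \frac{6507}{3065} + \frac{33830}{43073} = - \frac{176587061}{132018745}$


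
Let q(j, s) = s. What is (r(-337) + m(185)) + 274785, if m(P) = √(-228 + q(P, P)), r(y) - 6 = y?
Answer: 274454 + I*√43 ≈ 2.7445e+5 + 6.5574*I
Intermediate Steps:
r(y) = 6 + y
m(P) = √(-228 + P)
(r(-337) + m(185)) + 274785 = ((6 - 337) + √(-228 + 185)) + 274785 = (-331 + √(-43)) + 274785 = (-331 + I*√43) + 274785 = 274454 + I*√43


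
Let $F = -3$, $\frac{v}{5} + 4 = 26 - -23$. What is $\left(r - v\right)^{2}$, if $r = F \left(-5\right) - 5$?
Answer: $46225$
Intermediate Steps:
$v = 225$ ($v = -20 + 5 \left(26 - -23\right) = -20 + 5 \left(26 + 23\right) = -20 + 5 \cdot 49 = -20 + 245 = 225$)
$r = 10$ ($r = \left(-3\right) \left(-5\right) - 5 = 15 - 5 = 10$)
$\left(r - v\right)^{2} = \left(10 - 225\right)^{2} = \left(-215\right)^{2} = 46225$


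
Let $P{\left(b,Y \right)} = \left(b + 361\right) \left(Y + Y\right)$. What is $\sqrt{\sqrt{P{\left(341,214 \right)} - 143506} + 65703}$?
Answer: $\sqrt{65703 + 5 \sqrt{6278}} \approx 257.1$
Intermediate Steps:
$P{\left(b,Y \right)} = 2 Y \left(361 + b\right)$ ($P{\left(b,Y \right)} = \left(361 + b\right) 2 Y = 2 Y \left(361 + b\right)$)
$\sqrt{\sqrt{P{\left(341,214 \right)} - 143506} + 65703} = \sqrt{\sqrt{2 \cdot 214 \left(361 + 341\right) - 143506} + 65703} = \sqrt{\sqrt{2 \cdot 214 \cdot 702 - 143506} + 65703} = \sqrt{\sqrt{300456 - 143506} + 65703} = \sqrt{\sqrt{156950} + 65703} = \sqrt{5 \sqrt{6278} + 65703} = \sqrt{65703 + 5 \sqrt{6278}}$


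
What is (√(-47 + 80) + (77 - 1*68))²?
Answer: (9 + √33)² ≈ 217.40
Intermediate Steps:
(√(-47 + 80) + (77 - 1*68))² = (√33 + (77 - 68))² = (√33 + 9)² = (9 + √33)²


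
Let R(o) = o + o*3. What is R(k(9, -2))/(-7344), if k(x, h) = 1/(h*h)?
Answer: -1/7344 ≈ -0.00013617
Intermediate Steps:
k(x, h) = h⁻²
R(o) = 4*o (R(o) = o + 3*o = 4*o)
R(k(9, -2))/(-7344) = (4/(-2)²)/(-7344) = (4*(¼))*(-1/7344) = 1*(-1/7344) = -1/7344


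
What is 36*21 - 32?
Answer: 724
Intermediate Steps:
36*21 - 32 = 756 - 32 = 724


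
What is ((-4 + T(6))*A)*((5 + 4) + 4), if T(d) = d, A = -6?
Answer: -156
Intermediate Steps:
((-4 + T(6))*A)*((5 + 4) + 4) = ((-4 + 6)*(-6))*((5 + 4) + 4) = (2*(-6))*(9 + 4) = -12*13 = -156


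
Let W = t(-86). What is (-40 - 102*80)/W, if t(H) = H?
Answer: 4100/43 ≈ 95.349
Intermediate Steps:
W = -86
(-40 - 102*80)/W = (-40 - 102*80)/(-86) = (-40 - 8160)*(-1/86) = -8200*(-1/86) = 4100/43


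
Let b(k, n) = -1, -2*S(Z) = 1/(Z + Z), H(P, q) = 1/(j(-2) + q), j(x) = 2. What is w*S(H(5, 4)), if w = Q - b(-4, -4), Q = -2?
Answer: 3/2 ≈ 1.5000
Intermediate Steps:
H(P, q) = 1/(2 + q)
S(Z) = -1/(4*Z) (S(Z) = -1/(2*(Z + Z)) = -1/(2*Z)/2 = -1/(4*Z))
w = -1 (w = -2 - 1*(-1) = -2 + 1 = -1)
w*S(H(5, 4)) = -(-1)/(4*(1/(2 + 4))) = -(-1)/(4*(1/6)) = -(-1)/(4*1/6) = -(-1)*6/4 = -1*(-3/2) = 3/2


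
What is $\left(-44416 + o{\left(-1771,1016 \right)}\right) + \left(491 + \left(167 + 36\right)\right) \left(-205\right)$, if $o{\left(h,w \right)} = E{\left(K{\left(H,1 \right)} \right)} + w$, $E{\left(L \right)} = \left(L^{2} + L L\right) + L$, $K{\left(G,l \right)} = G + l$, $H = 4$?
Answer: $-185615$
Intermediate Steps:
$E{\left(L \right)} = L + 2 L^{2}$ ($E{\left(L \right)} = \left(L^{2} + L^{2}\right) + L = 2 L^{2} + L = L + 2 L^{2}$)
$o{\left(h,w \right)} = 55 + w$ ($o{\left(h,w \right)} = \left(4 + 1\right) \left(1 + 2 \left(4 + 1\right)\right) + w = 5 \left(1 + 2 \cdot 5\right) + w = 5 \left(1 + 10\right) + w = 5 \cdot 11 + w = 55 + w$)
$\left(-44416 + o{\left(-1771,1016 \right)}\right) + \left(491 + \left(167 + 36\right)\right) \left(-205\right) = \left(-44416 + \left(55 + 1016\right)\right) + \left(491 + \left(167 + 36\right)\right) \left(-205\right) = \left(-44416 + 1071\right) + \left(491 + 203\right) \left(-205\right) = -43345 + 694 \left(-205\right) = -43345 - 142270 = -185615$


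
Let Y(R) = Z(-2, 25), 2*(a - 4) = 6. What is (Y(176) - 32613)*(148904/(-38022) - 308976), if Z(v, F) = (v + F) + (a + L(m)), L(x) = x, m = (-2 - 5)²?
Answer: 191105275194392/19011 ≈ 1.0052e+10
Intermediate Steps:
m = 49 (m = (-7)² = 49)
a = 7 (a = 4 + (½)*6 = 4 + 3 = 7)
Z(v, F) = 56 + F + v (Z(v, F) = (v + F) + (7 + 49) = (F + v) + 56 = 56 + F + v)
Y(R) = 79 (Y(R) = 56 + 25 - 2 = 79)
(Y(176) - 32613)*(148904/(-38022) - 308976) = (79 - 32613)*(148904/(-38022) - 308976) = -32534*(148904*(-1/38022) - 308976) = -32534*(-74452/19011 - 308976) = -32534*(-5874017188/19011) = 191105275194392/19011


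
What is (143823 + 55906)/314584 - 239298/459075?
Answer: 5470422881/48139216600 ≈ 0.11364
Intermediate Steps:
(143823 + 55906)/314584 - 239298/459075 = 199729*(1/314584) - 239298*1/459075 = 199729/314584 - 79766/153025 = 5470422881/48139216600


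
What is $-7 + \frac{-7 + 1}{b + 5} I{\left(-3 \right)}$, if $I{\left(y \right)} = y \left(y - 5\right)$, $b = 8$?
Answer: $- \frac{235}{13} \approx -18.077$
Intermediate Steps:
$I{\left(y \right)} = y \left(-5 + y\right)$
$-7 + \frac{-7 + 1}{b + 5} I{\left(-3 \right)} = -7 + \frac{-7 + 1}{8 + 5} \left(- 3 \left(-5 - 3\right)\right) = -7 + - \frac{6}{13} \left(\left(-3\right) \left(-8\right)\right) = -7 + \left(-6\right) \frac{1}{13} \cdot 24 = -7 - \frac{144}{13} = - \frac{235}{13}$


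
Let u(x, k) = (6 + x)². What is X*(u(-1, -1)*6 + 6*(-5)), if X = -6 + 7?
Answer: 120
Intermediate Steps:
X = 1
X*(u(-1, -1)*6 + 6*(-5)) = 1*((6 - 1)²*6 + 6*(-5)) = 1*(5²*6 - 30) = 1*(25*6 - 30) = 1*(150 - 30) = 1*120 = 120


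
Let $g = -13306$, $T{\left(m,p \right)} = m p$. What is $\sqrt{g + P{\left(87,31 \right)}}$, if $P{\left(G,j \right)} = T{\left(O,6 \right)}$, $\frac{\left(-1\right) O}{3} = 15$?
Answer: $2 i \sqrt{3394} \approx 116.52 i$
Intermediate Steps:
$O = -45$ ($O = \left(-3\right) 15 = -45$)
$P{\left(G,j \right)} = -270$ ($P{\left(G,j \right)} = \left(-45\right) 6 = -270$)
$\sqrt{g + P{\left(87,31 \right)}} = \sqrt{-13306 - 270} = \sqrt{-13576} = 2 i \sqrt{3394}$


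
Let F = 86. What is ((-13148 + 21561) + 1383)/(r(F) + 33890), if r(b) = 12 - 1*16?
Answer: 4898/16943 ≈ 0.28909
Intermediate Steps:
r(b) = -4 (r(b) = 12 - 16 = -4)
((-13148 + 21561) + 1383)/(r(F) + 33890) = ((-13148 + 21561) + 1383)/(-4 + 33890) = (8413 + 1383)/33886 = 9796*(1/33886) = 4898/16943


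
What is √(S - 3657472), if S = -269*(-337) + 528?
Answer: I*√3566291 ≈ 1888.5*I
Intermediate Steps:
S = 91181 (S = 90653 + 528 = 91181)
√(S - 3657472) = √(91181 - 3657472) = √(-3566291) = I*√3566291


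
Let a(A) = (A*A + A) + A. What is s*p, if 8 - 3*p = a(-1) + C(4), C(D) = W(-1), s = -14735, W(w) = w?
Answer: -147350/3 ≈ -49117.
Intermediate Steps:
C(D) = -1
a(A) = A² + 2*A (a(A) = (A² + A) + A = (A + A²) + A = A² + 2*A)
p = 10/3 (p = 8/3 - (-(2 - 1) - 1)/3 = 8/3 - (-1*1 - 1)/3 = 8/3 - (-1 - 1)/3 = 8/3 - ⅓*(-2) = 8/3 + ⅔ = 10/3 ≈ 3.3333)
s*p = -14735*10/3 = -147350/3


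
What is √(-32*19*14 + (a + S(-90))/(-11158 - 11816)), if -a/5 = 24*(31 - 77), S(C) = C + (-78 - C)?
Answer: I*√124799956295/3829 ≈ 92.262*I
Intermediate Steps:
S(C) = -78
a = 5520 (a = -120*(31 - 77) = -120*(-46) = -5*(-1104) = 5520)
√(-32*19*14 + (a + S(-90))/(-11158 - 11816)) = √(-32*19*14 + (5520 - 78)/(-11158 - 11816)) = √(-608*14 + 5442/(-22974)) = √(-8512 + 5442*(-1/22974)) = √(-8512 - 907/3829) = √(-32593355/3829) = I*√124799956295/3829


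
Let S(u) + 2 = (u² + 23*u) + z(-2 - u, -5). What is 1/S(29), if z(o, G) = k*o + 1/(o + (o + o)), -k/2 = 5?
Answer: 93/168887 ≈ 0.00055066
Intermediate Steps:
k = -10 (k = -2*5 = -10)
z(o, G) = -10*o + 1/(3*o) (z(o, G) = -10*o + 1/(o + (o + o)) = -10*o + 1/(o + 2*o) = -10*o + 1/(3*o))
S(u) = 18 + u² + 33*u + 1/(3*(-2 - u)) (S(u) = -2 + ((u² + 23*u) + (-10*(-2 - u) + 1/(3*(-2 - u)))) = -2 + ((u² + 23*u) + ((20 + 10*u) + 1/(3*(-2 - u)))) = -2 + ((u² + 23*u) + (20 + 10*u + 1/(3*(-2 - u)))) = -2 + (20 + u² + 33*u + 1/(3*(-2 - u))) = 18 + u² + 33*u + 1/(3*(-2 - u)))
1/S(29) = 1/((-⅓ + (2 + 29)*(18 + 29² + 33*29))/(2 + 29)) = 1/((-⅓ + 31*(18 + 841 + 957))/31) = 1/((-⅓ + 31*1816)/31) = 1/((-⅓ + 56296)/31) = 1/((1/31)*(168887/3)) = 1/(168887/93) = 93/168887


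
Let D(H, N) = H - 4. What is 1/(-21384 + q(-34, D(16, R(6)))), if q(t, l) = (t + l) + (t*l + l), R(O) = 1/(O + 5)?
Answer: -1/21802 ≈ -4.5867e-5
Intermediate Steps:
R(O) = 1/(5 + O)
D(H, N) = -4 + H
q(t, l) = t + 2*l + l*t (q(t, l) = (l + t) + (l*t + l) = (l + t) + (l + l*t) = t + 2*l + l*t)
1/(-21384 + q(-34, D(16, R(6)))) = 1/(-21384 + (-34 + 2*(-4 + 16) + (-4 + 16)*(-34))) = 1/(-21384 + (-34 + 2*12 + 12*(-34))) = 1/(-21384 + (-34 + 24 - 408)) = 1/(-21384 - 418) = 1/(-21802) = -1/21802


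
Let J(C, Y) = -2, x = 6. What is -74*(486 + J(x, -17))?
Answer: -35816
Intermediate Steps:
-74*(486 + J(x, -17)) = -74*(486 - 2) = -74*484 = -35816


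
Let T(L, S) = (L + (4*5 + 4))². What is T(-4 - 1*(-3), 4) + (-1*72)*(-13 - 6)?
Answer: 1897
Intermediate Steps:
T(L, S) = (24 + L)² (T(L, S) = (L + (20 + 4))² = (L + 24)² = (24 + L)²)
T(-4 - 1*(-3), 4) + (-1*72)*(-13 - 6) = (24 + (-4 - 1*(-3)))² + (-1*72)*(-13 - 6) = (24 + (-4 + 3))² - 72*(-19) = (24 - 1)² + 1368 = 23² + 1368 = 529 + 1368 = 1897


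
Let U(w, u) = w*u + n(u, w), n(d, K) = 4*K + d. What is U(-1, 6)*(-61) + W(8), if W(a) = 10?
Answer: 254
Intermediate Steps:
n(d, K) = d + 4*K
U(w, u) = u + 4*w + u*w (U(w, u) = w*u + (u + 4*w) = u*w + (u + 4*w) = u + 4*w + u*w)
U(-1, 6)*(-61) + W(8) = (6 + 4*(-1) + 6*(-1))*(-61) + 10 = (6 - 4 - 6)*(-61) + 10 = -4*(-61) + 10 = 244 + 10 = 254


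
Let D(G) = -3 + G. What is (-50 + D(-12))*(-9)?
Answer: 585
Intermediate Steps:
(-50 + D(-12))*(-9) = (-50 + (-3 - 12))*(-9) = (-50 - 15)*(-9) = -65*(-9) = 585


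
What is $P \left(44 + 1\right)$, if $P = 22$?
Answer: $990$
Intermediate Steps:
$P \left(44 + 1\right) = 22 \left(44 + 1\right) = 22 \cdot 45 = 990$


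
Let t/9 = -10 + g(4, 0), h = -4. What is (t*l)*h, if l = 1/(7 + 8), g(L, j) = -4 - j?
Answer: 168/5 ≈ 33.600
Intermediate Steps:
l = 1/15 ≈ 0.066667
t = -126 (t = 9*(-10 + (-4 - 1*0)) = 9*(-10 + (-4 + 0)) = 9*(-10 - 4) = 9*(-14) = -126)
(t*l)*h = -126*1/15*(-4) = -42/5*(-4) = 168/5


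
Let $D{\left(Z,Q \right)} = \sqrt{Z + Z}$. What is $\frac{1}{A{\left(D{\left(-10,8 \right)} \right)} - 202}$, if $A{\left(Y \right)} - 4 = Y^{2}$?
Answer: $- \frac{1}{218} \approx -0.0045872$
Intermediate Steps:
$D{\left(Z,Q \right)} = \sqrt{2} \sqrt{Z}$ ($D{\left(Z,Q \right)} = \sqrt{2 Z} = \sqrt{2} \sqrt{Z}$)
$A{\left(Y \right)} = 4 + Y^{2}$
$\frac{1}{A{\left(D{\left(-10,8 \right)} \right)} - 202} = \frac{1}{\left(4 + \left(\sqrt{2} \sqrt{-10}\right)^{2}\right) - 202} = \frac{1}{\left(4 + \left(\sqrt{2} i \sqrt{10}\right)^{2}\right) - 202} = \frac{1}{\left(4 + \left(2 i \sqrt{5}\right)^{2}\right) - 202} = \frac{1}{\left(4 - 20\right) - 202} = \frac{1}{-16 - 202} = \frac{1}{-218} = - \frac{1}{218}$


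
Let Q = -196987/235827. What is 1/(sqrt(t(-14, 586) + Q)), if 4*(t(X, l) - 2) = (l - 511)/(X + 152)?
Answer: 6*sqrt(68022530443214)/56434403 ≈ 0.87687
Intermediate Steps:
t(X, l) = 2 + (-511 + l)/(4*(152 + X)) (t(X, l) = 2 + ((l - 511)/(X + 152))/4 = 2 + ((-511 + l)/(152 + X))/4 = 2 + (-511 + l)/(4*(152 + X)))
Q = -196987/235827 (Q = -196987*1/235827 = -196987/235827 ≈ -0.83530)
1/(sqrt(t(-14, 586) + Q)) = 1/(sqrt((705 + 586 + 8*(-14))/(4*(152 - 14)) - 196987/235827)) = 1/(sqrt((1/4)*(705 + 586 - 112)/138 - 196987/235827)) = 1/(sqrt((1/4)*(1/138)*1179 - 196987/235827)) = 1/(sqrt(393/184 - 196987/235827)) = 1/(sqrt(56434403/43392168)) = 1/(sqrt(68022530443214)/7232028) = 6*sqrt(68022530443214)/56434403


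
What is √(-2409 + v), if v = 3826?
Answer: √1417 ≈ 37.643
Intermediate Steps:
√(-2409 + v) = √(-2409 + 3826) = √1417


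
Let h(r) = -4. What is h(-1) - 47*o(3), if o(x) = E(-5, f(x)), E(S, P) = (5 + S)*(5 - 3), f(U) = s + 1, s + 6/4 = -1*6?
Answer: -4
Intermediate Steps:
s = -15/2 (s = -3/2 - 1*6 = -3/2 - 6 = -15/2 ≈ -7.5000)
f(U) = -13/2 (f(U) = -15/2 + 1 = -13/2)
E(S, P) = 10 + 2*S (E(S, P) = (5 + S)*2 = 10 + 2*S)
o(x) = 0 (o(x) = 10 + 2*(-5) = 10 - 10 = 0)
h(-1) - 47*o(3) = -4 - 47*0 = -4 + 0 = -4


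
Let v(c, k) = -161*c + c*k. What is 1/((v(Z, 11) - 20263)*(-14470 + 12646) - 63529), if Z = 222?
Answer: 1/97635383 ≈ 1.0242e-8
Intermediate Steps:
1/((v(Z, 11) - 20263)*(-14470 + 12646) - 63529) = 1/((222*(-161 + 11) - 20263)*(-14470 + 12646) - 63529) = 1/((222*(-150) - 20263)*(-1824) - 63529) = 1/((-33300 - 20263)*(-1824) - 63529) = 1/(-53563*(-1824) - 63529) = 1/(97698912 - 63529) = 1/97635383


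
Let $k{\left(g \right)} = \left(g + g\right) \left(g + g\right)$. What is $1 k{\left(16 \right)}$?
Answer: $1024$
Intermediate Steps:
$k{\left(g \right)} = 4 g^{2}$ ($k{\left(g \right)} = 2 g 2 g = 4 g^{2}$)
$1 k{\left(16 \right)} = 1 \cdot 4 \cdot 16^{2} = 1 \cdot 4 \cdot 256 = 1 \cdot 1024 = 1024$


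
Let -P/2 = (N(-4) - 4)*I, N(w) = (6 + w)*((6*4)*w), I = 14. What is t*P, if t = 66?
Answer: 362208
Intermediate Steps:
N(w) = 24*w*(6 + w) (N(w) = (6 + w)*(24*w) = 24*w*(6 + w))
P = 5488 (P = -2*(24*(-4)*(6 - 4) - 4)*14 = -2*(24*(-4)*2 - 4)*14 = -2*(-192 - 4)*14 = -(-392)*14 = -2*(-2744) = 5488)
t*P = 66*5488 = 362208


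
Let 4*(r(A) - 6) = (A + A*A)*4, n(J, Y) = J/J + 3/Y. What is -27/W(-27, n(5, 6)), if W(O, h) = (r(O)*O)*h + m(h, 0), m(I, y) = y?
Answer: 1/1062 ≈ 0.00094162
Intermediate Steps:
n(J, Y) = 1 + 3/Y
r(A) = 6 + A + A**2 (r(A) = 6 + ((A + A*A)*4)/4 = 6 + ((A + A**2)*4)/4 = 6 + (4*A + 4*A**2)/4 = 6 + (A + A**2) = 6 + A + A**2)
W(O, h) = O*h*(6 + O + O**2) (W(O, h) = ((6 + O + O**2)*O)*h + 0 = (O*(6 + O + O**2))*h + 0 = O*h*(6 + O + O**2) + 0 = O*h*(6 + O + O**2))
-27/W(-27, n(5, 6)) = -27*(-2/(9*(3 + 6)*(6 - 27 + (-27)**2))) = -27*(-2/(81*(6 - 27 + 729))) = -27/((-27*3/2*708)) = -27/(-28674) = -27*(-1/28674) = 1/1062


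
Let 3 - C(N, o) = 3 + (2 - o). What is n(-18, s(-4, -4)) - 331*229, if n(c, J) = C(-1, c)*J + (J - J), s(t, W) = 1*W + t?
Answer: -75639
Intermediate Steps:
C(N, o) = -2 + o (C(N, o) = 3 - (3 + (2 - o)) = 3 - (5 - o) = 3 + (-5 + o) = -2 + o)
s(t, W) = W + t
n(c, J) = J*(-2 + c) (n(c, J) = (-2 + c)*J + (J - J) = J*(-2 + c) + 0 = J*(-2 + c))
n(-18, s(-4, -4)) - 331*229 = (-4 - 4)*(-2 - 18) - 331*229 = -8*(-20) - 75799 = 160 - 75799 = -75639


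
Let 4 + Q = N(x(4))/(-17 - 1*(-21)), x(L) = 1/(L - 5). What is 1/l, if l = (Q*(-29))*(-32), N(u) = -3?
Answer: -1/4408 ≈ -0.00022686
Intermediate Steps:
x(L) = 1/(-5 + L)
Q = -19/4 (Q = -4 - 3/(-17 - 1*(-21)) = -4 - 3/(-17 + 21) = -4 - 3/4 = -4 - 3*¼ = -4 - ¾ = -19/4 ≈ -4.7500)
l = -4408 (l = -19/4*(-29)*(-32) = (551/4)*(-32) = -4408)
1/l = 1/(-4408) = -1/4408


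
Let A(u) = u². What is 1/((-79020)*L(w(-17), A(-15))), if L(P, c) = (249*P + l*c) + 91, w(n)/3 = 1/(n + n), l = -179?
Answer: 17/54010288530 ≈ 3.1475e-10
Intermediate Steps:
w(n) = 3/(2*n) (w(n) = 3/(n + n) = 3/((2*n)) = 3*(1/(2*n)) = 3/(2*n))
L(P, c) = 91 - 179*c + 249*P (L(P, c) = (249*P - 179*c) + 91 = (-179*c + 249*P) + 91 = 91 - 179*c + 249*P)
1/((-79020)*L(w(-17), A(-15))) = 1/((-79020)*(91 - 179*(-15)² + 249*((3/2)/(-17)))) = -1/(79020*(91 - 179*225 + 249*((3/2)*(-1/17)))) = -1/(79020*(91 - 40275 + 249*(-3/34))) = -1/(79020*(91 - 40275 - 747/34)) = -1/(79020*(-1367003/34)) = -1/79020*(-34/1367003) = 17/54010288530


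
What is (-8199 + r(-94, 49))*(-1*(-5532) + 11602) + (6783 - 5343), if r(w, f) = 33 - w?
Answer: -138304208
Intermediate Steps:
(-8199 + r(-94, 49))*(-1*(-5532) + 11602) + (6783 - 5343) = (-8199 + (33 - 1*(-94)))*(-1*(-5532) + 11602) + (6783 - 5343) = (-8199 + (33 + 94))*(5532 + 11602) + 1440 = (-8199 + 127)*17134 + 1440 = -8072*17134 + 1440 = -138305648 + 1440 = -138304208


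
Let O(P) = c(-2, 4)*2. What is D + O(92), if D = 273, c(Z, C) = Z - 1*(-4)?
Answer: 277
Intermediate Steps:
c(Z, C) = 4 + Z (c(Z, C) = Z + 4 = 4 + Z)
O(P) = 4 (O(P) = (4 - 2)*2 = 2*2 = 4)
D + O(92) = 273 + 4 = 277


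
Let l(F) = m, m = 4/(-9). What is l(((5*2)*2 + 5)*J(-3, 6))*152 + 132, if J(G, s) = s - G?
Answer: 580/9 ≈ 64.444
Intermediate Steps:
m = -4/9 (m = 4*(-⅑) = -4/9 ≈ -0.44444)
l(F) = -4/9
l(((5*2)*2 + 5)*J(-3, 6))*152 + 132 = -4/9*152 + 132 = -608/9 + 132 = 580/9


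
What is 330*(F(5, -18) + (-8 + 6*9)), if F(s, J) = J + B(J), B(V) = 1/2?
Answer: 9405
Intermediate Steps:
B(V) = 1/2
F(s, J) = 1/2 + J (F(s, J) = J + 1/2 = 1/2 + J)
330*(F(5, -18) + (-8 + 6*9)) = 330*((1/2 - 18) + (-8 + 6*9)) = 330*(-35/2 + (-8 + 54)) = 330*(-35/2 + 46) = 330*(57/2) = 9405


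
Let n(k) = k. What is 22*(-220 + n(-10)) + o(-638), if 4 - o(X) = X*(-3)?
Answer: -6970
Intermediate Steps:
o(X) = 4 + 3*X (o(X) = 4 - X*(-3) = 4 - (-3)*X = 4 + 3*X)
22*(-220 + n(-10)) + o(-638) = 22*(-220 - 10) + (4 + 3*(-638)) = 22*(-230) + (4 - 1914) = -5060 - 1910 = -6970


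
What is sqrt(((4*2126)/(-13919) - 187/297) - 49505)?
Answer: 2*I*sqrt(194223173213643)/125271 ≈ 222.5*I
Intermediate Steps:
sqrt(((4*2126)/(-13919) - 187/297) - 49505) = sqrt((8504*(-1/13919) - 187*1/297) - 49505) = sqrt((-8504/13919 - 17/27) - 49505) = sqrt(-466231/375813 - 49505) = sqrt(-18605088796/375813) = 2*I*sqrt(194223173213643)/125271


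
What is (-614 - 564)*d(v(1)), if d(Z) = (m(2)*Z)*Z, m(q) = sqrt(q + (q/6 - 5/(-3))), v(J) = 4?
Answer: -37696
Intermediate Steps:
m(q) = sqrt(5/3 + 7*q/6) (m(q) = sqrt(q + (q*(1/6) - 5*(-1/3))) = sqrt(q + (q/6 + 5/3)) = sqrt(q + (5/3 + q/6)) = sqrt(5/3 + 7*q/6))
d(Z) = 2*Z**2 (d(Z) = ((sqrt(60 + 42*2)/6)*Z)*Z = ((sqrt(60 + 84)/6)*Z)*Z = ((sqrt(144)/6)*Z)*Z = (((1/6)*12)*Z)*Z = (2*Z)*Z = 2*Z**2)
(-614 - 564)*d(v(1)) = (-614 - 564)*(2*4**2) = -2356*16 = -1178*32 = -37696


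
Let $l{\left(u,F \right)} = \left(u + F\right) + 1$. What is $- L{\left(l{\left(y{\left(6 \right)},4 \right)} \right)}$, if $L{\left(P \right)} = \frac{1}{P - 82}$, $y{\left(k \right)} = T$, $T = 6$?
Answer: $\frac{1}{71} \approx 0.014085$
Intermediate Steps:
$y{\left(k \right)} = 6$
$l{\left(u,F \right)} = 1 + F + u$ ($l{\left(u,F \right)} = \left(F + u\right) + 1 = 1 + F + u$)
$L{\left(P \right)} = \frac{1}{-82 + P}$
$- L{\left(l{\left(y{\left(6 \right)},4 \right)} \right)} = - \frac{1}{-82 + \left(1 + 4 + 6\right)} = - \frac{1}{-82 + 11} = - \frac{1}{-71} = \left(-1\right) \left(- \frac{1}{71}\right) = \frac{1}{71}$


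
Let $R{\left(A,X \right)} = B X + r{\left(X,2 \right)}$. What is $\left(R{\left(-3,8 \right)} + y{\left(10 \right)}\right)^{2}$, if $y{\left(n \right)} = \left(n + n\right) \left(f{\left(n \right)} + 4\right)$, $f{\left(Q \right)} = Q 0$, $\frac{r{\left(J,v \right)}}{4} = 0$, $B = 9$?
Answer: $23104$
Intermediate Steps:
$r{\left(J,v \right)} = 0$ ($r{\left(J,v \right)} = 4 \cdot 0 = 0$)
$f{\left(Q \right)} = 0$
$R{\left(A,X \right)} = 9 X$ ($R{\left(A,X \right)} = 9 X + 0 = 9 X$)
$y{\left(n \right)} = 8 n$ ($y{\left(n \right)} = \left(n + n\right) \left(0 + 4\right) = 2 n 4 = 8 n$)
$\left(R{\left(-3,8 \right)} + y{\left(10 \right)}\right)^{2} = \left(9 \cdot 8 + 8 \cdot 10\right)^{2} = \left(72 + 80\right)^{2} = 152^{2} = 23104$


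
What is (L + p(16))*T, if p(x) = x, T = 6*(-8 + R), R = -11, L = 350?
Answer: -41724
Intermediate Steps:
T = -114 (T = 6*(-8 - 11) = 6*(-19) = -114)
(L + p(16))*T = (350 + 16)*(-114) = 366*(-114) = -41724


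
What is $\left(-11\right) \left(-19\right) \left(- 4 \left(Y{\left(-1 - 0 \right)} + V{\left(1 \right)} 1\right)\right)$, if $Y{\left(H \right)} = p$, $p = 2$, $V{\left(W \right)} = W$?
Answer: $-2508$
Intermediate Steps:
$Y{\left(H \right)} = 2$
$\left(-11\right) \left(-19\right) \left(- 4 \left(Y{\left(-1 - 0 \right)} + V{\left(1 \right)} 1\right)\right) = \left(-11\right) \left(-19\right) \left(- 4 \left(2 + 1 \cdot 1\right)\right) = 209 \left(- 4 \left(2 + 1\right)\right) = 209 \left(\left(-4\right) 3\right) = 209 \left(-12\right) = -2508$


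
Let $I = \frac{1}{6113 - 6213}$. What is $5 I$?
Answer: $- \frac{1}{20} \approx -0.05$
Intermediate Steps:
$I = - \frac{1}{100}$ ($I = \frac{1}{-100} = - \frac{1}{100} \approx -0.01$)
$5 I = 5 \left(- \frac{1}{100}\right) = - \frac{1}{20}$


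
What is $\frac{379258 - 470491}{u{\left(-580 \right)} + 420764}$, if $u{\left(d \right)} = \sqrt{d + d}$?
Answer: $- \frac{3198963501}{14753528738} + \frac{30411 i \sqrt{290}}{29507057476} \approx -0.21683 + 1.7551 \cdot 10^{-5} i$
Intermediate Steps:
$u{\left(d \right)} = \sqrt{2} \sqrt{d}$ ($u{\left(d \right)} = \sqrt{2 d} = \sqrt{2} \sqrt{d}$)
$\frac{379258 - 470491}{u{\left(-580 \right)} + 420764} = \frac{379258 - 470491}{\sqrt{2} \sqrt{-580} + 420764} = - \frac{91233}{\sqrt{2} \cdot 2 i \sqrt{145} + 420764} = - \frac{91233}{2 i \sqrt{290} + 420764} = - \frac{91233}{420764 + 2 i \sqrt{290}}$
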